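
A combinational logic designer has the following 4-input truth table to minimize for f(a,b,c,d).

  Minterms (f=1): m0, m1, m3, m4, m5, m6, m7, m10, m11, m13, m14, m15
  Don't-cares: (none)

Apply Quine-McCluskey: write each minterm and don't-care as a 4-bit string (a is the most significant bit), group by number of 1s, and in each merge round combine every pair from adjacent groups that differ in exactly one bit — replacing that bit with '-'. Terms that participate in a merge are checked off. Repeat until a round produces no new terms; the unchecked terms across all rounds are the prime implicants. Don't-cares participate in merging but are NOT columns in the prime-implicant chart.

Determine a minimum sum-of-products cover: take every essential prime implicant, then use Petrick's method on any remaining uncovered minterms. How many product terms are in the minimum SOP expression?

Round 0: 0000✓ 0001✓ 0011✓ 0100✓ 0101✓ 0110✓ 0111✓ 1010✓ 1011✓ 1101✓ 1110✓ 1111✓
Round 1: -011✓ -101✓ -110✓ -111✓ 0-00✓ 0-01✓ 0-11✓ 00-1✓ 000-✓ 01-0✓ 01-1✓ 010-✓ 011-✓ 1-10✓ 1-11✓ 101-✓ 11-1✓ 111-✓
Round 2: --11 -1-1 -11- 0--1 0-0- 01-- 1-1-
PIs = {--11, -1-1, -11-, 0--1, 0-0-, 01--, 1-1-}
Coverage chart:
  m0: 0-0- ←essential
  m1: 0--1,0-0-
  m3: --11,0--1
  m4: 0-0-,01--
  m5: -1-1,0--1,0-0-,01--
  m6: -11-,01--
  m7: --11,-1-1,-11-,0--1,01--
  m10: 1-1- ←essential
  m11: --11,1-1-
  m13: -1-1 ←essential
  m14: -11-,1-1-
  m15: --11,-1-1,-11-,1-1-
Essential: -1-1, 0-0-, 1-1-
Petrick residual → --11, -11-
Min cover (5 terms): cd + bd + bc + a'c' + ac

5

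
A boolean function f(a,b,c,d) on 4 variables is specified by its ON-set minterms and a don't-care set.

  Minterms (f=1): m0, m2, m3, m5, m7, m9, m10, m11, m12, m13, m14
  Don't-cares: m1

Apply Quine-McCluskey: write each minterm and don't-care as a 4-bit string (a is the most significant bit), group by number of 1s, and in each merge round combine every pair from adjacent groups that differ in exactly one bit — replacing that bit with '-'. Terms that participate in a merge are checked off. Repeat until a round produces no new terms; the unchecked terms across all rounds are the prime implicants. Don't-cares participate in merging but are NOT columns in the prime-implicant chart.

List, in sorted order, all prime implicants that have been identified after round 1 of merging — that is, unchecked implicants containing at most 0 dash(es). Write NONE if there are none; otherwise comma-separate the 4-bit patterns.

Round 0: 0000✓ 0001✓ 0010✓ 0011✓ 0101✓ 0111✓ 1001✓ 1010✓ 1011✓ 1100✓ 1101✓ 1110✓
Round 1: -001✓ -010✓ -011✓ -101✓ 0-01✓ 0-11✓ 00-0✓ 00-1✓ 000-✓ 001-✓ 01-1✓ 1-01✓ 1-10 10-1✓ 101-✓ 11-0 110-
Round 2: --01 -0-1 -01- 0--1 00--
PIs = {--01, -0-1, -01-, 0--1, 00--, 1-10, 11-0, 110-}

NONE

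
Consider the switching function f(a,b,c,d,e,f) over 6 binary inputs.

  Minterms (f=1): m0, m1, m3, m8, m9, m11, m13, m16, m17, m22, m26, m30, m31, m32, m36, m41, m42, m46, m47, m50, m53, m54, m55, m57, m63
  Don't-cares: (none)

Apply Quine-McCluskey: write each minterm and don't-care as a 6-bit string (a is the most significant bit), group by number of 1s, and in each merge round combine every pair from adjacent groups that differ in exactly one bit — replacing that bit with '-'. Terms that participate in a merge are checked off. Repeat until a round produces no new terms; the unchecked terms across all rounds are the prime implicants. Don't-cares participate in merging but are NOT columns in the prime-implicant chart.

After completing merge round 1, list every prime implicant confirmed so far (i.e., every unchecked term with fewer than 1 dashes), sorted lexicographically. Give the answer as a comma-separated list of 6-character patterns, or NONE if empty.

size-2^0 implicants → 000000(✓)  000001(✓)  000011(✓)  001000(✓)  001001(✓)  001011(✓)  001101(✓)  010000(✓)  010001(✓)  010110(✓)  011010(✓)  011110(✓)  011111(✓)  100000(✓)  100100(✓)  101001(✓)  101010(✓)  101110(✓)  101111(✓)  110010(✓)  110101(✓)  110110(✓)  110111(✓)  111001(✓)  111111(✓)
size-2^1 implicants → -00000  -01001  -10110  -11111  0-0000(✓)  0-0001(✓)  00-000(✓)  00-001(✓)  00-011(✓)  0000-1(✓)  00000-(✓)  001-01  0010-1(✓)  00100-(✓)  01-110  01000-(✓)  011-10  01111-  1-1001  1-1111  100-00  101-10  10111-  11-111  110-10  1101-1  11011-
size-2^2 implicants → 0-000-  00-0-1  00-00-
Unchecked terms (primes): -00000, -01001, -10110, -11111, 0-000-, 00-0-1, 00-00-, 001-01, 01-110, 011-10, 01111-, 1-1001, 1-1111, 100-00, 101-10, 10111-, 11-111, 110-10, 1101-1, 11011-

NONE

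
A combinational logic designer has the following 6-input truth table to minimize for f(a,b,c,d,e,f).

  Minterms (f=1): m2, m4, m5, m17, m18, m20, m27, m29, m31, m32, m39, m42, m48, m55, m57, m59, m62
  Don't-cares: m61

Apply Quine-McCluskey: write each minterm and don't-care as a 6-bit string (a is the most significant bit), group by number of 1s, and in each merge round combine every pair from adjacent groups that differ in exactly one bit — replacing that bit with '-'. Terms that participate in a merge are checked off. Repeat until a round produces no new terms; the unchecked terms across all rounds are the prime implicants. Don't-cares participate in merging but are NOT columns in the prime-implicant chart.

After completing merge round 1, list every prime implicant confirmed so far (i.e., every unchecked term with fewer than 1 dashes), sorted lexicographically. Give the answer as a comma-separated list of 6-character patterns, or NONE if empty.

[col 0] 000010*, 000100*, 000101*, 010001, 010010*, 010100*, 011011*, 011101*, 011111*, 100000*, 100111*, 101010, 110000*, 110111*, 111001*, 111011*, 111101*, 111110
[col 1] -11011, -11101, 0-0010, 0-0100, 00010-, 011-11, 0111-1, 1-0000, 1-0111, 111-01, 1110-1
Prime implicants: -11011, -11101, 0-0010, 0-0100, 00010-, 010001, 011-11, 0111-1, 1-0000, 1-0111, 101010, 111-01, 1110-1, 111110

010001, 101010, 111110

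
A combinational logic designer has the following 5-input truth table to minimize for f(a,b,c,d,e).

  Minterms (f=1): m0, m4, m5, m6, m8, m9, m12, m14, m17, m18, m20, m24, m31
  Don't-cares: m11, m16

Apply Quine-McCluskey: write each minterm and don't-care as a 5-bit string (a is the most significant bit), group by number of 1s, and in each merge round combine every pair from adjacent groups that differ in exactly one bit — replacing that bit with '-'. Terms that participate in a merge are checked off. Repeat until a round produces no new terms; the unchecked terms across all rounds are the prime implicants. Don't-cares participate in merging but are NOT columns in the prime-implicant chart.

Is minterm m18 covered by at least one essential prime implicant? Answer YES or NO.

YES

Round 0: 00000✓ 00100✓ 00101✓ 00110✓ 01000✓ 01001✓ 01011✓ 01100✓ 01110✓ 10000✓ 10001✓ 10010✓ 10100✓ 11000✓ 11111
Round 1: -0000✓ -0100✓ -1000✓ 0-000✓ 0-100✓ 0-110✓ 00-00✓ 001-0✓ 0010- 01-00✓ 010-1 0100- 011-0✓ 1-000✓ 10-00✓ 100-0 1000-
Round 2: --000 -0-00 0--00 0-1-0
PIs = {--000, -0-00, 0--00, 0-1-0, 0010-, 010-1, 0100-, 100-0, 1000-, 11111}
Coverage chart:
  m0: --000,-0-00,0--00
  m4: -0-00,0--00,0-1-0,0010-
  m5: 0010- ←essential
  m6: 0-1-0 ←essential
  m8: --000,0--00,0100-
  m9: 010-1,0100-
  m12: 0--00,0-1-0
  m14: 0-1-0 ←essential
  m17: 1000- ←essential
  m18: 100-0 ←essential
  m20: -0-00 ←essential
  m24: --000 ←essential
  m31: 11111 ←essential
Essential: --000, -0-00, 0-1-0, 0010-, 100-0, 1000-, 11111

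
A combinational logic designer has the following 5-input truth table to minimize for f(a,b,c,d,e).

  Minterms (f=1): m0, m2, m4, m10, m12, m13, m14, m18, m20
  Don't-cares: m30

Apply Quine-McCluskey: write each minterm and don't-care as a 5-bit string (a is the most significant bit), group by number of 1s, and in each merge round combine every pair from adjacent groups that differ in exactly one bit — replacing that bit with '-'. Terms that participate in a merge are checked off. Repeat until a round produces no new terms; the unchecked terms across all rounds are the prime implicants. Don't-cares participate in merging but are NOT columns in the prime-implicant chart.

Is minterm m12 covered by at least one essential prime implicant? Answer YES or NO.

size-2^0 implicants → 00000(✓)  00010(✓)  00100(✓)  01010(✓)  01100(✓)  01101(✓)  01110(✓)  10010(✓)  10100(✓)  11110(✓)
size-2^1 implicants → -0010  -0100  -1110  0-010  0-100  00-00  000-0  01-10  011-0  0110-
Unchecked terms (primes): -0010, -0100, -1110, 0-010, 0-100, 00-00, 000-0, 01-10, 011-0, 0110-
Minterm coverage:
  m0 ⊆ 00-00,000-0
  m2 ⊆ -0010,0-010,000-0
  m4 ⊆ -0100,0-100,00-00
  m10 ⊆ 0-010,01-10
  m12 ⊆ 0-100,011-0,0110-
  m13 ⊆ 0110- [E]
  m14 ⊆ -1110,01-10,011-0
  m18 ⊆ -0010 [E]
  m20 ⊆ -0100 [E]
E = {-0010, -0100, 0110-}

YES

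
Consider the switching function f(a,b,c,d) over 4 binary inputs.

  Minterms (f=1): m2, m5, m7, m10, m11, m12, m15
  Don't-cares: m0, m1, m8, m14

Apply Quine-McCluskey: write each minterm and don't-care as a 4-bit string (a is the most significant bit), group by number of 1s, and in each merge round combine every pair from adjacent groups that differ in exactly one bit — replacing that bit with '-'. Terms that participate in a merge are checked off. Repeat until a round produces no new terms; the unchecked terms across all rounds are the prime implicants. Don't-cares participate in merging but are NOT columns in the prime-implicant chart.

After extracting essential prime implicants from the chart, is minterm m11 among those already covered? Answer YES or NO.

YES

Round 0: 0000✓ 0001✓ 0010✓ 0101✓ 0111✓ 1000✓ 1010✓ 1011✓ 1100✓ 1110✓ 1111✓
Round 1: -000✓ -010✓ -111 0-01 00-0✓ 000- 01-1 1-00✓ 1-10✓ 1-11✓ 10-0✓ 101-✓ 11-0✓ 111-✓
Round 2: -0-0 1--0 1-1-
PIs = {-0-0, -111, 0-01, 000-, 01-1, 1--0, 1-1-}
Coverage chart:
  m2: -0-0 ←essential
  m5: 0-01,01-1
  m7: -111,01-1
  m10: -0-0,1--0,1-1-
  m11: 1-1- ←essential
  m12: 1--0 ←essential
  m15: -111,1-1-
Essential: -0-0, 1--0, 1-1-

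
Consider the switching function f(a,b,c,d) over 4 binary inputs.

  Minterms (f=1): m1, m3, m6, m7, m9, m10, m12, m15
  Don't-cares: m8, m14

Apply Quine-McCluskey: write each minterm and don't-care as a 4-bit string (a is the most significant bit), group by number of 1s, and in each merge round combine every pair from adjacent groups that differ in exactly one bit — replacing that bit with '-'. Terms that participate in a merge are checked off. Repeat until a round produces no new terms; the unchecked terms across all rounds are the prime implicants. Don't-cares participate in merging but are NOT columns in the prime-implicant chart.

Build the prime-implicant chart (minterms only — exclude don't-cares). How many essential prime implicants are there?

2

Round 0: 0001✓ 0011✓ 0110✓ 0111✓ 1000✓ 1001✓ 1010✓ 1100✓ 1110✓ 1111✓
Round 1: -001 -110✓ -111✓ 0-11 00-1 011-✓ 1-00✓ 1-10✓ 10-0✓ 100- 11-0✓ 111-✓
Round 2: -11- 1--0
PIs = {-001, -11-, 0-11, 00-1, 1--0, 100-}
Coverage chart:
  m1: -001,00-1
  m3: 0-11,00-1
  m6: -11- ←essential
  m7: -11-,0-11
  m9: -001,100-
  m10: 1--0 ←essential
  m12: 1--0 ←essential
  m15: -11- ←essential
Essential: -11-, 1--0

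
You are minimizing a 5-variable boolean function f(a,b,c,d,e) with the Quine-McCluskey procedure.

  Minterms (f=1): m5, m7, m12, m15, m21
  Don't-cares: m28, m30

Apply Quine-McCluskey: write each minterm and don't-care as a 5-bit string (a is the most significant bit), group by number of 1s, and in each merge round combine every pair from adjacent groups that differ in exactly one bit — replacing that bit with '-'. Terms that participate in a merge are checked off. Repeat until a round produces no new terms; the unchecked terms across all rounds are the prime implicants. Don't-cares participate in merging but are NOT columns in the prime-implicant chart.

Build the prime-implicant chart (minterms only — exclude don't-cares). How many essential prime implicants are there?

Round 0: 00101✓ 00111✓ 01100✓ 01111✓ 10101✓ 11100✓ 11110✓
Round 1: -0101 -1100 0-111 001-1 111-0
PIs = {-0101, -1100, 0-111, 001-1, 111-0}
Coverage chart:
  m5: -0101,001-1
  m7: 0-111,001-1
  m12: -1100 ←essential
  m15: 0-111 ←essential
  m21: -0101 ←essential
Essential: -0101, -1100, 0-111

3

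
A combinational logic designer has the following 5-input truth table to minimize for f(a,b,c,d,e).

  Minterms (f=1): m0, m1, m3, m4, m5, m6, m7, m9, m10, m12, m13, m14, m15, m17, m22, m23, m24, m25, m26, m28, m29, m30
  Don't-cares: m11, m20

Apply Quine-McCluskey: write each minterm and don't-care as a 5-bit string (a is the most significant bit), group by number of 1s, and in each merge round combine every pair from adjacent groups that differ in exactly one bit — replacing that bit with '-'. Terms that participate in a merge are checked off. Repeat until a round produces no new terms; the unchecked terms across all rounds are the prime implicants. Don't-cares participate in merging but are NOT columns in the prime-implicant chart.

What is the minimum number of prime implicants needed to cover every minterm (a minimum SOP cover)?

7

size-2^0 implicants → 00000(✓)  00001(✓)  00011(✓)  00100(✓)  00101(✓)  00110(✓)  00111(✓)  01001(✓)  01010(✓)  01011(✓)  01100(✓)  01101(✓)  01110(✓)  01111(✓)  10001(✓)  10100(✓)  10110(✓)  10111(✓)  11000(✓)  11001(✓)  11010(✓)  11100(✓)  11101(✓)  11110(✓)
size-2^1 implicants → -0001(✓)  -0100(✓)  -0110(✓)  -0111(✓)  -1001(✓)  -1010(✓)  -1100(✓)  -1101(✓)  -1110(✓)  0-001(✓)  0-011(✓)  0-100(✓)  0-101(✓)  0-110(✓)  0-111(✓)  00-00(✓)  00-01(✓)  00-11(✓)  000-1(✓)  0000-(✓)  001-0(✓)  001-1(✓)  0010-(✓)  0011-(✓)  01-01(✓)  01-10(✓)  01-11(✓)  010-1(✓)  0101-(✓)  011-0(✓)  011-1(✓)  0110-(✓)  0111-(✓)  1-001(✓)  1-100(✓)  1-110(✓)  101-0(✓)  1011-(✓)  11-00(✓)  11-01(✓)  11-10(✓)  110-0(✓)  1100-(✓)  111-0(✓)  1110-(✓)
size-2^2 implicants → --001  --100(✓)  --110(✓)  -01-0(✓)  -011-  -1-01  -1-10  -11-0(✓)  -110-  0--01(✓)  0--11(✓)  0-0-1(✓)  0-1-0(✓)  0-1-1(✓)  0-10-(✓)  0-11-(✓)  00--1(✓)  00-0-  001--(✓)  01--1(✓)  01-1-  011--(✓)  1-1-0(✓)  11--0  11-0-
size-2^3 implicants → --1-0  0---1  0-1--
Unchecked terms (primes): --001, --1-0, -011-, -1-01, -1-10, -110-, 0---1, 0-1--, 00-0-, 01-1-, 11--0, 11-0-
Minterm coverage:
  m0 ⊆ 00-0- [E]
  m1 ⊆ --001,0---1,00-0-
  m3 ⊆ 0---1 [E]
  m4 ⊆ --1-0,0-1--,00-0-
  m5 ⊆ 0---1,0-1--,00-0-
  m6 ⊆ --1-0,-011-,0-1--
  m7 ⊆ -011-,0---1,0-1--
  m9 ⊆ --001,-1-01,0---1
  m10 ⊆ -1-10,01-1-
  m12 ⊆ --1-0,-110-,0-1--
  m13 ⊆ -1-01,-110-,0---1,0-1--
  m14 ⊆ --1-0,-1-10,0-1--,01-1-
  m15 ⊆ 0---1,0-1--,01-1-
  m17 ⊆ --001 [E]
  m22 ⊆ --1-0,-011-
  m23 ⊆ -011- [E]
  m24 ⊆ 11--0,11-0-
  m25 ⊆ --001,-1-01,11-0-
  m26 ⊆ -1-10,11--0
  m28 ⊆ --1-0,-110-,11--0,11-0-
  m29 ⊆ -1-01,-110-,11-0-
  m30 ⊆ --1-0,-1-10,11--0
E = {--001, -011-, 0---1, 00-0-}
Petrick residual → --1-0, -1-10, 11-0-
Cover = c'd'e + ce' + b'cd + bde' + a'e + a'b'd' + abd'  |cover|=7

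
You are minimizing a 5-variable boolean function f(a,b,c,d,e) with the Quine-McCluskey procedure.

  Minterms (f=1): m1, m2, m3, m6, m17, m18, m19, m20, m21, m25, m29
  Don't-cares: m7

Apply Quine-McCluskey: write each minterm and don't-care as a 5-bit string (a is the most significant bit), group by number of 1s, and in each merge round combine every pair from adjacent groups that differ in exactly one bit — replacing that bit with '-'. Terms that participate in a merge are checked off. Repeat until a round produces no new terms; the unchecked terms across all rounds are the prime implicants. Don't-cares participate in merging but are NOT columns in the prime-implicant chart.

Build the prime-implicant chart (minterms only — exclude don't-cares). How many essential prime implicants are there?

size-2^0 implicants → 00001(✓)  00010(✓)  00011(✓)  00110(✓)  00111(✓)  10001(✓)  10010(✓)  10011(✓)  10100(✓)  10101(✓)  11001(✓)  11101(✓)
size-2^1 implicants → -0001(✓)  -0010(✓)  -0011(✓)  00-10(✓)  00-11(✓)  000-1(✓)  0001-(✓)  0011-(✓)  1-001(✓)  1-101(✓)  10-01(✓)  100-1(✓)  1001-(✓)  1010-  11-01(✓)
size-2^2 implicants → -00-1  -001-  00-1-  1--01
Unchecked terms (primes): -00-1, -001-, 00-1-, 1--01, 1010-
Minterm coverage:
  m1 ⊆ -00-1 [E]
  m2 ⊆ -001-,00-1-
  m3 ⊆ -00-1,-001-,00-1-
  m6 ⊆ 00-1- [E]
  m17 ⊆ -00-1,1--01
  m18 ⊆ -001- [E]
  m19 ⊆ -00-1,-001-
  m20 ⊆ 1010- [E]
  m21 ⊆ 1--01,1010-
  m25 ⊆ 1--01 [E]
  m29 ⊆ 1--01 [E]
E = {-00-1, -001-, 00-1-, 1--01, 1010-}

5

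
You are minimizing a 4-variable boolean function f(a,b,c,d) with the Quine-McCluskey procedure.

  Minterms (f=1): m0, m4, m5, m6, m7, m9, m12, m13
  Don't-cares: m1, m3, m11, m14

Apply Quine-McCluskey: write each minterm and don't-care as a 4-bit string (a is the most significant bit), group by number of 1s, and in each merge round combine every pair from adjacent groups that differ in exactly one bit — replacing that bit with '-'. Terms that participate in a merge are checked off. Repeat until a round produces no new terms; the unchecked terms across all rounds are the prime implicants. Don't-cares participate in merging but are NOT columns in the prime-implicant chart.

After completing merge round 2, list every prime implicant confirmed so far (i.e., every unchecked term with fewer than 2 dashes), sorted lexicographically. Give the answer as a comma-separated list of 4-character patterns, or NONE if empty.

NONE

Round 0: 0000✓ 0001✓ 0011✓ 0100✓ 0101✓ 0110✓ 0111✓ 1001✓ 1011✓ 1100✓ 1101✓ 1110✓
Round 1: -001✓ -011✓ -100✓ -101✓ -110✓ 0-00✓ 0-01✓ 0-11✓ 00-1✓ 000-✓ 01-0✓ 01-1✓ 010-✓ 011-✓ 1-01✓ 10-1✓ 11-0✓ 110-✓
Round 2: --01 -0-1 -1-0 -10- 0--1 0-0- 01--
PIs = {--01, -0-1, -1-0, -10-, 0--1, 0-0-, 01--}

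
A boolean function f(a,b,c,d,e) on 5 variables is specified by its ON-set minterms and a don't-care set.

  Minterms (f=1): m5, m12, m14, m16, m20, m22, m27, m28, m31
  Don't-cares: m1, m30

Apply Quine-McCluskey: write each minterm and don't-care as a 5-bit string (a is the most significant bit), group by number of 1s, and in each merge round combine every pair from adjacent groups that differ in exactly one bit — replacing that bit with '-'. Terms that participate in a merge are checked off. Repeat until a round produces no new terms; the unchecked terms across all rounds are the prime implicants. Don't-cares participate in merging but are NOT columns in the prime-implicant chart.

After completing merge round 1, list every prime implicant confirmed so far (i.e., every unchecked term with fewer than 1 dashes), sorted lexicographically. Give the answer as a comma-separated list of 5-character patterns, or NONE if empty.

Round 0: 00001✓ 00101✓ 01100✓ 01110✓ 10000✓ 10100✓ 10110✓ 11011✓ 11100✓ 11110✓ 11111✓
Round 1: -1100✓ -1110✓ 00-01 011-0✓ 1-100✓ 1-110✓ 10-00 101-0✓ 11-11 111-0✓ 1111-
Round 2: -11-0 1-1-0
PIs = {-11-0, 00-01, 1-1-0, 10-00, 11-11, 1111-}

NONE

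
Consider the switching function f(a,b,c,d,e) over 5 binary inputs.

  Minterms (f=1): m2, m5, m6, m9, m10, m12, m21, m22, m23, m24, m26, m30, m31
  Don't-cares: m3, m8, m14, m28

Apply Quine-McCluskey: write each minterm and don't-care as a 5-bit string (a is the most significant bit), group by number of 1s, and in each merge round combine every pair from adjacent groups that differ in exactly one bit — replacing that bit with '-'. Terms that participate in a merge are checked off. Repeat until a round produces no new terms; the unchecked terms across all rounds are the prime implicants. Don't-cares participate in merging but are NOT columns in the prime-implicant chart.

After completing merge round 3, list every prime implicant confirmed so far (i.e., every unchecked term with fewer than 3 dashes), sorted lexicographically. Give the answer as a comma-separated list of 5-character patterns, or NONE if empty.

--110, -0101, 0--10, 0001-, 0100-, 1-11-, 101-1

[col 0] 00010*, 00011*, 00101*, 00110*, 01000*, 01001*, 01010*, 01100*, 01110*, 10101*, 10110*, 10111*, 11000*, 11010*, 11100*, 11110*, 11111*
[col 1] -0101, -0110*, -1000*, -1010*, -1100*, -1110*, 0-010*, 0-110*, 00-10*, 0001-, 01-00*, 01-10*, 010-0*, 0100-, 011-0*, 1-110*, 1-111*, 101-1, 1011-*, 11-00*, 11-10*, 110-0*, 111-0*, 1111-*
[col 2] --110, -1-00*, -1-10*, -10-0*, -11-0*, 0--10, 01--0*, 1-11-, 11--0*
[col 3] -1--0
Prime implicants: --110, -0101, -1--0, 0--10, 0001-, 0100-, 1-11-, 101-1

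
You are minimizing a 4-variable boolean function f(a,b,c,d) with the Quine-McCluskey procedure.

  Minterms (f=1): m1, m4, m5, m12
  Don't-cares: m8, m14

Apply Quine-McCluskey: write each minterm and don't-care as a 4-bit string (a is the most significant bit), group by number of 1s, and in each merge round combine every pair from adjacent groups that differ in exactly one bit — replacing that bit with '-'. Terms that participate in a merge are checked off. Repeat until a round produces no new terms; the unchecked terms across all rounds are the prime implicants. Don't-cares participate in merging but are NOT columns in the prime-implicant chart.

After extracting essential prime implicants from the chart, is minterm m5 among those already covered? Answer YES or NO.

Round 0: 0001✓ 0100✓ 0101✓ 1000✓ 1100✓ 1110✓
Round 1: -100 0-01 010- 1-00 11-0
PIs = {-100, 0-01, 010-, 1-00, 11-0}
Coverage chart:
  m1: 0-01 ←essential
  m4: -100,010-
  m5: 0-01,010-
  m12: -100,1-00,11-0
Essential: 0-01

YES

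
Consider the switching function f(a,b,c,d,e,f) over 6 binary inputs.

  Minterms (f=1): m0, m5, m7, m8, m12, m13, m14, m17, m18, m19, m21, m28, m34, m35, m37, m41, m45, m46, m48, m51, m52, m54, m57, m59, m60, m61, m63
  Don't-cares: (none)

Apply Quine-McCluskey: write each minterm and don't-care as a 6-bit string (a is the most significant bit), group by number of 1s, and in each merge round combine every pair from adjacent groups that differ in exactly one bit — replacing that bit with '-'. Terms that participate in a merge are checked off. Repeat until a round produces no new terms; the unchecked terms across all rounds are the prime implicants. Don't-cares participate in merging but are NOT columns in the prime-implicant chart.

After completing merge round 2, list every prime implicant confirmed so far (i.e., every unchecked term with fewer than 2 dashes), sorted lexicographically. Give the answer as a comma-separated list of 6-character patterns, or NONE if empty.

size-2^0 implicants → 000000(✓)  000101(✓)  000111(✓)  001000(✓)  001100(✓)  001101(✓)  001110(✓)  010001(✓)  010010(✓)  010011(✓)  010101(✓)  011100(✓)  100010(✓)  100011(✓)  100101(✓)  101001(✓)  101101(✓)  101110(✓)  110000(✓)  110011(✓)  110100(✓)  110110(✓)  111001(✓)  111011(✓)  111100(✓)  111101(✓)  111111(✓)
size-2^1 implicants → -00101(✓)  -01101(✓)  -01110  -10011  -11100  0-0101  0-1100  00-000  00-101(✓)  0001-1  001-00  0011-0  00110-  010-01  0100-1  01001-  1-0011  1-1001(✓)  1-1101(✓)  10-101(✓)  10001-  101-01(✓)  11-011  11-100  110-00  1101-0  111-01(✓)  111-11(✓)  1110-1(✓)  1111-1(✓)  11110-
size-2^2 implicants → -0-101  1-1-01  111--1
Unchecked terms (primes): -0-101, -01110, -10011, -11100, 0-0101, 0-1100, 00-000, 0001-1, 001-00, 0011-0, 00110-, 010-01, 0100-1, 01001-, 1-0011, 1-1-01, 10001-, 11-011, 11-100, 110-00, 1101-0, 111--1, 11110-

-01110, -10011, -11100, 0-0101, 0-1100, 00-000, 0001-1, 001-00, 0011-0, 00110-, 010-01, 0100-1, 01001-, 1-0011, 10001-, 11-011, 11-100, 110-00, 1101-0, 11110-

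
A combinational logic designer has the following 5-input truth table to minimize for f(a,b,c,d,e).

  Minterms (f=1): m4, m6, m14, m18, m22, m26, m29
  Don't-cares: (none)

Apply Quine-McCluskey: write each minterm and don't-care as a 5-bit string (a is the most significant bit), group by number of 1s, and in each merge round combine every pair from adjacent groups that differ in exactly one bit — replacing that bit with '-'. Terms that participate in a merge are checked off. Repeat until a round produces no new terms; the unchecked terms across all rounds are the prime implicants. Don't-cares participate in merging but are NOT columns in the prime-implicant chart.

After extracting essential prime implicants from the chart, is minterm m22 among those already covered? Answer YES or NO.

size-2^0 implicants → 00100(✓)  00110(✓)  01110(✓)  10010(✓)  10110(✓)  11010(✓)  11101
size-2^1 implicants → -0110  0-110  001-0  1-010  10-10
Unchecked terms (primes): -0110, 0-110, 001-0, 1-010, 10-10, 11101
Minterm coverage:
  m4 ⊆ 001-0 [E]
  m6 ⊆ -0110,0-110,001-0
  m14 ⊆ 0-110 [E]
  m18 ⊆ 1-010,10-10
  m22 ⊆ -0110,10-10
  m26 ⊆ 1-010 [E]
  m29 ⊆ 11101 [E]
E = {0-110, 001-0, 1-010, 11101}

NO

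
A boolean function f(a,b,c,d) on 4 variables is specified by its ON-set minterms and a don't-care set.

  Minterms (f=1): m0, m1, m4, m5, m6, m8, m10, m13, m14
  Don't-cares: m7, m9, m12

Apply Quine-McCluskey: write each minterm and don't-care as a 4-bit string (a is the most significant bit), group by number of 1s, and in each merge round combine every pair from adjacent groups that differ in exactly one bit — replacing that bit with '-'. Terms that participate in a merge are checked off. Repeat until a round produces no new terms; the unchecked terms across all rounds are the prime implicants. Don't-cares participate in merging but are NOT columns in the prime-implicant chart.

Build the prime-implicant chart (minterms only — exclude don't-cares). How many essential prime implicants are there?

2

size-2^0 implicants → 0000(✓)  0001(✓)  0100(✓)  0101(✓)  0110(✓)  0111(✓)  1000(✓)  1001(✓)  1010(✓)  1100(✓)  1101(✓)  1110(✓)
size-2^1 implicants → -000(✓)  -001(✓)  -100(✓)  -101(✓)  -110(✓)  0-00(✓)  0-01(✓)  000-(✓)  01-0(✓)  01-1(✓)  010-(✓)  011-(✓)  1-00(✓)  1-01(✓)  1-10(✓)  10-0(✓)  100-(✓)  11-0(✓)  110-(✓)
size-2^2 implicants → --00(✓)  --01(✓)  -00-(✓)  -1-0  -10-(✓)  0-0-(✓)  01--  1--0  1-0-(✓)
size-2^3 implicants → --0-
Unchecked terms (primes): --0-, -1-0, 01--, 1--0
Minterm coverage:
  m0 ⊆ --0- [E]
  m1 ⊆ --0- [E]
  m4 ⊆ --0-,-1-0,01--
  m5 ⊆ --0-,01--
  m6 ⊆ -1-0,01--
  m8 ⊆ --0-,1--0
  m10 ⊆ 1--0 [E]
  m13 ⊆ --0- [E]
  m14 ⊆ -1-0,1--0
E = {--0-, 1--0}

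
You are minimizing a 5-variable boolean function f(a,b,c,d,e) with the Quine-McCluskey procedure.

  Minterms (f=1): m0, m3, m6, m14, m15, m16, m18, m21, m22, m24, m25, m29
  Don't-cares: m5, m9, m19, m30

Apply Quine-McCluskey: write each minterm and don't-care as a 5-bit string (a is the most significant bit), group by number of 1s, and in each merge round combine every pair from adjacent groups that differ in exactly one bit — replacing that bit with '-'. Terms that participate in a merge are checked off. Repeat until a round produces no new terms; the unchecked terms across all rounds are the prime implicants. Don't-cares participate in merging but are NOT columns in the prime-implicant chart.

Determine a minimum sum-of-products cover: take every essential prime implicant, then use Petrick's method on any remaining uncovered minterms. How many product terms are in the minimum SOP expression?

size-2^0 implicants → 00000(✓)  00011(✓)  00101(✓)  00110(✓)  01001(✓)  01110(✓)  01111(✓)  10000(✓)  10010(✓)  10011(✓)  10101(✓)  10110(✓)  11000(✓)  11001(✓)  11101(✓)  11110(✓)
size-2^1 implicants → -0000  -0011  -0101  -0110(✓)  -1001  -1110(✓)  0-110(✓)  0111-  1-000  1-101  1-110(✓)  10-10  100-0  1001-  11-01  1100-
size-2^2 implicants → --110
Unchecked terms (primes): --110, -0000, -0011, -0101, -1001, 0111-, 1-000, 1-101, 10-10, 100-0, 1001-, 11-01, 1100-
Minterm coverage:
  m0 ⊆ -0000 [E]
  m3 ⊆ -0011 [E]
  m6 ⊆ --110 [E]
  m14 ⊆ --110,0111-
  m15 ⊆ 0111- [E]
  m16 ⊆ -0000,1-000,100-0
  m18 ⊆ 10-10,100-0,1001-
  m21 ⊆ -0101,1-101
  m22 ⊆ --110,10-10
  m24 ⊆ 1-000,1100-
  m25 ⊆ -1001,11-01,1100-
  m29 ⊆ 1-101,11-01
E = {--110, -0000, -0011, 0111-}
Petrick residual → 1-101, 10-10, 1100-
Cover = cde' + b'c'd'e' + b'c'de + a'bcd + acd'e + ab'de' + abc'd'  |cover|=7

7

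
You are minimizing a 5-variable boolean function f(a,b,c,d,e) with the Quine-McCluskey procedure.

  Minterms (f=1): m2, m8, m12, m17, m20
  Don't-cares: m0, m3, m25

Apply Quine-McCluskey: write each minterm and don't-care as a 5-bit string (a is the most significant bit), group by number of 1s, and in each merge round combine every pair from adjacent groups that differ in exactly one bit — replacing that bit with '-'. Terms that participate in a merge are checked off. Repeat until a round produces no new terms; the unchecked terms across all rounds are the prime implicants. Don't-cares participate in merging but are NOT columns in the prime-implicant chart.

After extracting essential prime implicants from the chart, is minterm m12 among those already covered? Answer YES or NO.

size-2^0 implicants → 00000(✓)  00010(✓)  00011(✓)  01000(✓)  01100(✓)  10001(✓)  10100  11001(✓)
size-2^1 implicants → 0-000  000-0  0001-  01-00  1-001
Unchecked terms (primes): 0-000, 000-0, 0001-, 01-00, 1-001, 10100
Minterm coverage:
  m2 ⊆ 000-0,0001-
  m8 ⊆ 0-000,01-00
  m12 ⊆ 01-00 [E]
  m17 ⊆ 1-001 [E]
  m20 ⊆ 10100 [E]
E = {01-00, 1-001, 10100}

YES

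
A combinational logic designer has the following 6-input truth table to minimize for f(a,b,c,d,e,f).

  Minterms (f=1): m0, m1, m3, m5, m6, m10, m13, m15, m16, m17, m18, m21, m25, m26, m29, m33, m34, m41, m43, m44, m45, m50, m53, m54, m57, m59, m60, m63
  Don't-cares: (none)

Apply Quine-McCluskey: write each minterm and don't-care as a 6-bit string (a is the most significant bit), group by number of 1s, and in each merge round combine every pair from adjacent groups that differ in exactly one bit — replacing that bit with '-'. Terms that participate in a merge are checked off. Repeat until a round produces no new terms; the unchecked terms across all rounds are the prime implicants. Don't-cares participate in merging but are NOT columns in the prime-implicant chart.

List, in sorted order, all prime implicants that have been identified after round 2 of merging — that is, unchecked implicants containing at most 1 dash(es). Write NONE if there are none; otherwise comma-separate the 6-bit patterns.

Round 0: 000000✓ 000001✓ 000011✓ 000101✓ 000110 001010✓ 001101✓ 001111✓ 010000✓ 010001✓ 010010✓ 010101✓ 011001✓ 011010✓ 011101✓ 100001✓ 100010✓ 101001✓ 101011✓ 101100✓ 101101✓ 110010✓ 110101✓ 110110✓ 111001✓ 111011✓ 111100✓ 111111✓
Round 1: -00001 -01101 -10010 -10101 -11001 0-0000✓ 0-0001✓ 0-0101✓ 0-1010 0-1101✓ 00-101✓ 000-01✓ 0000-1 00000-✓ 0011-1 01-001✓ 01-010 01-101✓ 010-01✓ 0100-0 01000-✓ 011-01✓ 1-0010 1-1001✓ 1-1011✓ 1-1100 10-001 101-01 1010-1✓ 10110- 110-10 111-11 1110-1✓
Round 2: 0--101 0-0-01 0-000- 01--01 1-10-1
PIs = {-00001, -01101, -10010, -10101, -11001, 0--101, 0-0-01, 0-000-, 0-1010, 0000-1, 000110, 0011-1, 01--01, 01-010, 0100-0, 1-0010, 1-10-1, 1-1100, 10-001, 101-01, 10110-, 110-10, 111-11}

-00001, -01101, -10010, -10101, -11001, 0-1010, 0000-1, 000110, 0011-1, 01-010, 0100-0, 1-0010, 1-1100, 10-001, 101-01, 10110-, 110-10, 111-11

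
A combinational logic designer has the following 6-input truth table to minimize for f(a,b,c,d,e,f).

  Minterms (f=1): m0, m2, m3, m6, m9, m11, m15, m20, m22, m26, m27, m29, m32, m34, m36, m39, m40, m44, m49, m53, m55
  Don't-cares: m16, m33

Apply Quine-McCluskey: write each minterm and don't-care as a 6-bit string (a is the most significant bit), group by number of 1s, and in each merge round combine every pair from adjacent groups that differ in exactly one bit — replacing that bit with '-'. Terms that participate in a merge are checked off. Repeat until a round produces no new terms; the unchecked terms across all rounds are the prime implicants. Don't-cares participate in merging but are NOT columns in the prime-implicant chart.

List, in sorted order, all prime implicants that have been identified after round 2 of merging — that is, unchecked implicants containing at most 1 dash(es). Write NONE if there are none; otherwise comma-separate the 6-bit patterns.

0-0000, 0-0110, 0-1011, 00-011, 000-10, 00001-, 001-11, 0010-1, 010-00, 0101-0, 01101-, 011101, 1-0001, 1-0111, 10000-, 110-01, 1101-1

size-2^0 implicants → 000000(✓)  000010(✓)  000011(✓)  000110(✓)  001001(✓)  001011(✓)  001111(✓)  010000(✓)  010100(✓)  010110(✓)  011010(✓)  011011(✓)  011101  100000(✓)  100001(✓)  100010(✓)  100100(✓)  100111(✓)  101000(✓)  101100(✓)  110001(✓)  110101(✓)  110111(✓)
size-2^1 implicants → -00000(✓)  -00010(✓)  0-0000  0-0110  0-1011  00-011  000-10  0000-0(✓)  00001-  001-11  0010-1  010-00  0101-0  01101-  1-0001  1-0111  10-000(✓)  10-100(✓)  100-00(✓)  1000-0(✓)  10000-  101-00(✓)  110-01  1101-1
size-2^2 implicants → -000-0  10--00
Unchecked terms (primes): -000-0, 0-0000, 0-0110, 0-1011, 00-011, 000-10, 00001-, 001-11, 0010-1, 010-00, 0101-0, 01101-, 011101, 1-0001, 1-0111, 10--00, 10000-, 110-01, 1101-1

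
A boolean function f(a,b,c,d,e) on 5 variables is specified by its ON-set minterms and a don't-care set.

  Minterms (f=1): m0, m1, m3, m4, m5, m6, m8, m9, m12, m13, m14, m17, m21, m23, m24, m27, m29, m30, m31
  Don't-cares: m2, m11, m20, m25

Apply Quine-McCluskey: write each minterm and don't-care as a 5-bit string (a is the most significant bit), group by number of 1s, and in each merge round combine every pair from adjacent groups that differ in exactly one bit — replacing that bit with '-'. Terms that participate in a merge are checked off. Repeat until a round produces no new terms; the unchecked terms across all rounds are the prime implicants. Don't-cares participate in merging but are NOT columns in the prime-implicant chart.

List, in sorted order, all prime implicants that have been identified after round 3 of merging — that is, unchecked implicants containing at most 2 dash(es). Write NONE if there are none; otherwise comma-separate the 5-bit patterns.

-010-, -10-1, -100-, -1110, 0-0-1, 0-1-0, 00--0, 000--, 1-1-1, 11--1, 1111-

Round 0: 00000✓ 00001✓ 00010✓ 00011✓ 00100✓ 00101✓ 00110✓ 01000✓ 01001✓ 01011✓ 01100✓ 01101✓ 01110✓ 10001✓ 10100✓ 10101✓ 10111✓ 11000✓ 11001✓ 11011✓ 11101✓ 11110✓ 11111✓
Round 1: -0001✓ -0100✓ -0101✓ -1000✓ -1001✓ -1011✓ -1101✓ -1110 0-000✓ 0-001✓ 0-011✓ 0-100✓ 0-101✓ 0-110✓ 00-00✓ 00-01✓ 00-10✓ 000-0✓ 000-1✓ 0000-✓ 0001-✓ 001-0✓ 0010-✓ 01-00✓ 01-01✓ 010-1✓ 0100-✓ 011-0✓ 0110-✓ 1-001✓ 1-101✓ 1-111✓ 10-01✓ 101-1✓ 1010-✓ 11-01✓ 11-11✓ 110-1✓ 1100-✓ 111-1✓ 1111-
Round 2: --001✓ --101✓ -0-01✓ -010- -1-01✓ -10-1 -100- 0--00✓ 0--01✓ 0-0-1 0-00-✓ 0-1-0 0-10-✓ 00--0 00-0-✓ 000-- 01-0-✓ 1--01✓ 1-1-1 11--1
Round 3: ---01 0--0-
PIs = {---01, -010-, -10-1, -100-, -1110, 0--0-, 0-0-1, 0-1-0, 00--0, 000--, 1-1-1, 11--1, 1111-}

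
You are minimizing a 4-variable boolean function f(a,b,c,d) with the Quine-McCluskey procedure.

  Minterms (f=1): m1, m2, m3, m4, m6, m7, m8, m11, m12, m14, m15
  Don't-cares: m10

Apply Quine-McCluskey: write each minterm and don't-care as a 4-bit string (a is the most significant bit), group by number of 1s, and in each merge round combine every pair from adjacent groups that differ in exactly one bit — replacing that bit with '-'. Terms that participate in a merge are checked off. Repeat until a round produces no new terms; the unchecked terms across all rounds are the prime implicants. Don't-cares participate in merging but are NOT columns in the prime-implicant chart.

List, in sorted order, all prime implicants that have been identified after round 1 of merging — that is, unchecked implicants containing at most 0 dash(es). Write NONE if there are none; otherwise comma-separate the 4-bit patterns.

NONE

Round 0: 0001✓ 0010✓ 0011✓ 0100✓ 0110✓ 0111✓ 1000✓ 1010✓ 1011✓ 1100✓ 1110✓ 1111✓
Round 1: -010✓ -011✓ -100✓ -110✓ -111✓ 0-10✓ 0-11✓ 00-1 001-✓ 01-0✓ 011-✓ 1-00✓ 1-10✓ 1-11✓ 10-0✓ 101-✓ 11-0✓ 111-✓
Round 2: --10✓ --11✓ -01-✓ -1-0 -11-✓ 0-1-✓ 1--0 1-1-✓
Round 3: --1-
PIs = {--1-, -1-0, 00-1, 1--0}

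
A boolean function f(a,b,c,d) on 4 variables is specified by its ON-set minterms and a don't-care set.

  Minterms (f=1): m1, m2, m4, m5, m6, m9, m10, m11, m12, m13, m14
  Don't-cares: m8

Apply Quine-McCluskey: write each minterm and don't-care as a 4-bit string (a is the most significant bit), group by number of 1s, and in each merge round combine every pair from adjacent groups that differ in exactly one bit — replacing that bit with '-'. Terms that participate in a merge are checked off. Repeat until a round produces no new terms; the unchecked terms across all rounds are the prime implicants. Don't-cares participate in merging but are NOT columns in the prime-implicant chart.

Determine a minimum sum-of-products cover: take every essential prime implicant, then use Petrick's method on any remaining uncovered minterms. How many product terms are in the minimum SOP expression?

4

size-2^0 implicants → 0001(✓)  0010(✓)  0100(✓)  0101(✓)  0110(✓)  1000(✓)  1001(✓)  1010(✓)  1011(✓)  1100(✓)  1101(✓)  1110(✓)
size-2^1 implicants → -001(✓)  -010(✓)  -100(✓)  -101(✓)  -110(✓)  0-01(✓)  0-10(✓)  01-0(✓)  010-(✓)  1-00(✓)  1-01(✓)  1-10(✓)  10-0(✓)  10-1(✓)  100-(✓)  101-(✓)  11-0(✓)  110-(✓)
size-2^2 implicants → --01  --10  -1-0  -10-  1--0  1-0-  10--
Unchecked terms (primes): --01, --10, -1-0, -10-, 1--0, 1-0-, 10--
Minterm coverage:
  m1 ⊆ --01 [E]
  m2 ⊆ --10 [E]
  m4 ⊆ -1-0,-10-
  m5 ⊆ --01,-10-
  m6 ⊆ --10,-1-0
  m9 ⊆ --01,1-0-,10--
  m10 ⊆ --10,1--0,10--
  m11 ⊆ 10-- [E]
  m12 ⊆ -1-0,-10-,1--0,1-0-
  m13 ⊆ --01,-10-,1-0-
  m14 ⊆ --10,-1-0,1--0
E = {--01, --10, 10--}
Petrick residual → -1-0
Cover = c'd + cd' + bd' + ab'  |cover|=4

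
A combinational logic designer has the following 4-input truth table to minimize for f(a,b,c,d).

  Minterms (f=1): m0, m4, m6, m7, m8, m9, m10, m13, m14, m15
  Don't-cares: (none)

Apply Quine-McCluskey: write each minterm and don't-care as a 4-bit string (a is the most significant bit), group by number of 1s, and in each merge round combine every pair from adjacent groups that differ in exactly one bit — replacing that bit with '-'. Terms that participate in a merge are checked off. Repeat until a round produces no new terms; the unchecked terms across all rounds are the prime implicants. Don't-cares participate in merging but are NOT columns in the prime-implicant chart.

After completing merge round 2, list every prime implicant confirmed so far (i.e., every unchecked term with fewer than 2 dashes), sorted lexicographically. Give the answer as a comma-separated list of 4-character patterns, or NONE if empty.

-000, 0-00, 01-0, 1-01, 1-10, 10-0, 100-, 11-1

[col 0] 0000*, 0100*, 0110*, 0111*, 1000*, 1001*, 1010*, 1101*, 1110*, 1111*
[col 1] -000, -110*, -111*, 0-00, 01-0, 011-*, 1-01, 1-10, 10-0, 100-, 11-1, 111-*
[col 2] -11-
Prime implicants: -000, -11-, 0-00, 01-0, 1-01, 1-10, 10-0, 100-, 11-1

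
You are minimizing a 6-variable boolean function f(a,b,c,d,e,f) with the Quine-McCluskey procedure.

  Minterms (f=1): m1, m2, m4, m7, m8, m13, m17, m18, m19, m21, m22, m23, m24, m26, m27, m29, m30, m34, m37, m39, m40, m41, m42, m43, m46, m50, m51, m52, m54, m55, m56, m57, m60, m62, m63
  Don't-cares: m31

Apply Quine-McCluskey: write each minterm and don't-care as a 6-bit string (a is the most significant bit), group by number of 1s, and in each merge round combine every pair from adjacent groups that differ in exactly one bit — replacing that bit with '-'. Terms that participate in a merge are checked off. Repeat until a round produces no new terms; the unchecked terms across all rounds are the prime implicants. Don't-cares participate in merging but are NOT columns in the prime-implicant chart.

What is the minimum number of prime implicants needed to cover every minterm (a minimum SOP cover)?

15

[col 0] 000001*, 000010*, 000100, 000111*, 001000*, 001101*, 010001*, 010010*, 010011*, 010101*, 010110*, 010111*, 011000*, 011010*, 011011*, 011101*, 011110*, 011111*, 100010*, 100101*, 100111*, 101000*, 101001*, 101010*, 101011*, 101110*, 110010*, 110011*, 110100*, 110110*, 110111*, 111000*, 111001*, 111100*, 111110*, 111111*
[col 1] -00010*, -00111*, -01000*, -10010*, -10011*, -10110*, -10111*, -11000*, -11110*, -11111*, 0-0001, 0-0010*, 0-0111*, 0-1000*, 0-1101, 01-010*, 01-011*, 01-101*, 01-110*, 01-111*, 010-01*, 010-10*, 010-11*, 0100-1*, 01001-*, 0101-1*, 01011-*, 011-10*, 011-11*, 0110-0, 01101-*, 0111-1*, 01111-*, 1-0010*, 1-0111*, 1-1000*, 1-1001*, 1-1110, 10-010, 1001-1, 101-10, 1010-0*, 1010-1*, 10100-*, 10101-*, 11-100*, 11-110*, 11-111*, 110-10*, 110-11*, 11001-*, 1101-0*, 11011-*, 111-00, 11100-*, 1111-0*, 11111-*
[col 2] --0010, --0111, --1000, -1-110*, -1-111*, -10-10*, -10-11*, -1001-*, -1011-*, -1111-*, 01--10*, 01--11*, 01-01-*, 01-1-1, 01-11-*, 010--1, 010-1-*, 011-1-*, 1-100-, 1010--, 11-1-0, 11-11-*, 110-1-*
[col 3] -1-11-, -10-1-, 01--1-
Prime implicants: --0010, --0111, --1000, -1-11-, -10-1-, 0-0001, 0-1101, 000100, 01--1-, 01-1-1, 010--1, 0110-0, 1-100-, 1-1110, 10-010, 1001-1, 101-10, 1010--, 11-1-0, 111-00
PI chart (minterm → PIs covering it):
  1 | 0-0001  (sole → essential)
  2 | --0010  (sole → essential)
  4 | 000100  (sole → essential)
  7 | --0111  (sole → essential)
  8 | --1000  (sole → essential)
  13 | 0-1101  (sole → essential)
  17 | 0-0001,010--1
  18 | --0010,-10-1-,01--1-
  19 | -10-1-,01--1-,010--1
  21 | 01-1-1,010--1
  22 | -1-11-,-10-1-,01--1-
  23 | --0111,-1-11-,-10-1-,01--1-,01-1-1,010--1
  24 | --1000,0110-0
  26 | 01--1-,0110-0
  27 | 01--1-  (sole → essential)
  29 | 0-1101,01-1-1
  30 | -1-11-,01--1-
  34 | --0010,10-010
  37 | 1001-1  (sole → essential)
  39 | --0111,1001-1
  40 | --1000,1-100-,1010--
  41 | 1-100-,1010--
  42 | 10-010,101-10,1010--
  43 | 1010--  (sole → essential)
  46 | 1-1110,101-10
  50 | --0010,-10-1-
  51 | -10-1-  (sole → essential)
  52 | 11-1-0  (sole → essential)
  54 | -1-11-,-10-1-,11-1-0
  55 | --0111,-1-11-,-10-1-
  56 | --1000,1-100-,111-00
  57 | 1-100-  (sole → essential)
  60 | 11-1-0,111-00
  62 | -1-11-,1-1110,11-1-0
  63 | -1-11-  (sole → essential)
Essential prime implicants: --0010, --0111, --1000, -1-11-, -10-1-, 0-0001, 0-1101, 000100, 01--1-, 1-100-, 1001-1, 1010--, 11-1-0
Petrick residual → 01-1-1, 1-1110
Minimum SOP uses 15 PIs: c'd'ef' + c'def + cd'e'f' + bde + bc'e + a'c'd'e'f + a'cde'f + a'b'c'de'f' + a'be + a'bdf + acd'e' + acdef' + ab'c'df + ab'cd' + abdf'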